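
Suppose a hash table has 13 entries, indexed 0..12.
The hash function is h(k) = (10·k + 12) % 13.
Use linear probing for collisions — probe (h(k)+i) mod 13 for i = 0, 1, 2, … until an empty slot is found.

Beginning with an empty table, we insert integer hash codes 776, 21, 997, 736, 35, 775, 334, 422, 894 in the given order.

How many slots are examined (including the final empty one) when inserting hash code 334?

7

Insert 776: h=11, slot 11 empty -> index 11.
Insert 21: h=1, slot 1 empty -> index 1.
Insert 997: h=11, slot 11 occupied -> index 12.
Insert 736: h=1, slot 1 occupied -> index 2.
Insert 35: h=11, slots 11,12 occupied -> index 0.
Insert 775: h=1, slots 1,2 occupied -> index 3.
Insert 334: h=11, slots 11,12,0,1,2,3 occupied -> index 4.
Insert 422: h=7, slot 7 empty -> index 7.
Insert 894: h=8, slot 8 empty -> index 8.
Table: [35, 21, 736, 775, 334, -, -, 422, 894, -, -, 776, 997]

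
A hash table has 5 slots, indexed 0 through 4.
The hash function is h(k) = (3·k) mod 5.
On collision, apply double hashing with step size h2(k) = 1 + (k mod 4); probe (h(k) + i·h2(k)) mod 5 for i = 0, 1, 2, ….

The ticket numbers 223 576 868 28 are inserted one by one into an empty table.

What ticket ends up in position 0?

868

223 hashes to 4; slot 4 is free => place at 4.
576 hashes to 3; slot 3 is free => place at 3.
868 hashes to 4, h2=1; 4 taken => place at 0.
28 hashes to 4, h2=1; 4,0 taken => place at 1.
Table: [868, 28, -, 576, 223]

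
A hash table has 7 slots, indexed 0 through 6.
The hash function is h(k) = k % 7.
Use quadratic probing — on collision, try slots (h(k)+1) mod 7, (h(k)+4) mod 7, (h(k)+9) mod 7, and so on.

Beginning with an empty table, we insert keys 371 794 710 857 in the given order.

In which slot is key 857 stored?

Insert 371: h=0, slot 0 empty => index 0.
Insert 794: h=3, slot 3 empty => index 3.
Insert 710: h=3, slot 3 occupied => index 4.
Insert 857: h=3, slots 3,4,0 occupied => index 5.
Table: [371, -, -, 794, 710, 857, -]

5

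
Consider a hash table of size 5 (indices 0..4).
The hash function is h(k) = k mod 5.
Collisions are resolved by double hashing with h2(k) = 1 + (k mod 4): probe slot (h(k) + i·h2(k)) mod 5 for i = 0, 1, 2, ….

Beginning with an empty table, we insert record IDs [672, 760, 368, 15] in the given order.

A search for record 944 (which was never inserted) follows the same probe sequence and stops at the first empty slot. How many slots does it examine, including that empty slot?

672 hashes to 2; slot 2 is free -> place at 2.
760 hashes to 0; slot 0 is free -> place at 0.
368 hashes to 3; slot 3 is free -> place at 3.
15 hashes to 0, h2=4; 0 taken -> place at 4.
Table: [760, —, 672, 368, 15]
Lookup 944: h=4, h2=1, probe 4,0,1 → slot 1 empty, not found.

3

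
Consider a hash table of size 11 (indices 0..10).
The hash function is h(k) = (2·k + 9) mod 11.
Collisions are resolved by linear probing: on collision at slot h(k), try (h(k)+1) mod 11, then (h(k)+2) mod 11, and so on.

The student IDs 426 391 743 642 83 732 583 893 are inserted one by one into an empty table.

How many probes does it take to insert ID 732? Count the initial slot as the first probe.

426 hashes to 3; slot 3 is free -> place at 3.
391 hashes to 10; slot 10 is free -> place at 10.
743 hashes to 10; 10 taken -> place at 0.
642 hashes to 6; slot 6 is free -> place at 6.
83 hashes to 10; 10,0 taken -> place at 1.
732 hashes to 10; 10,0,1 taken -> place at 2.
583 hashes to 9; slot 9 is free -> place at 9.
893 hashes to 2; 2,3 taken -> place at 4.
Table: [743, 83, 732, 426, 893, _, 642, _, _, 583, 391]

4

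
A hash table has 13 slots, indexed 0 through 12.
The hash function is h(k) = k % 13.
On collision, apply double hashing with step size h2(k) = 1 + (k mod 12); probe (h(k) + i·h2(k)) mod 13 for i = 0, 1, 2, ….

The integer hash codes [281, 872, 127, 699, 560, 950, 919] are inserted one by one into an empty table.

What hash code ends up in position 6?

281 hashes to 8; slot 8 is free -> place at 8.
872 hashes to 1; slot 1 is free -> place at 1.
127 hashes to 10; slot 10 is free -> place at 10.
699 hashes to 10, h2=4; 10,1 taken -> place at 5.
560 hashes to 1, h2=9; 1,10 taken -> place at 6.
950 hashes to 1, h2=3; 1 taken -> place at 4.
919 hashes to 9; slot 9 is free -> place at 9.
Table: [—, 872, —, —, 950, 699, 560, —, 281, 919, 127, —, —]

560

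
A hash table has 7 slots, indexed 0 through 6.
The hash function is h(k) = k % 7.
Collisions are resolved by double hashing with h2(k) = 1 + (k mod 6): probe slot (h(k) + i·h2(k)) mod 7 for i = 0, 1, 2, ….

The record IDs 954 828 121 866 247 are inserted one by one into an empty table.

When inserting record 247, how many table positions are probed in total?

Insert 954: h=2, slot 2 empty -> index 2.
Insert 828: h=2, h2=1, slot 2 occupied -> index 3.
Insert 121: h=2, h2=2, slot 2 occupied -> index 4.
Insert 866: h=5, slot 5 empty -> index 5.
Insert 247: h=2, h2=2, slots 2,4 occupied -> index 6.
Table: [—, —, 954, 828, 121, 866, 247]

3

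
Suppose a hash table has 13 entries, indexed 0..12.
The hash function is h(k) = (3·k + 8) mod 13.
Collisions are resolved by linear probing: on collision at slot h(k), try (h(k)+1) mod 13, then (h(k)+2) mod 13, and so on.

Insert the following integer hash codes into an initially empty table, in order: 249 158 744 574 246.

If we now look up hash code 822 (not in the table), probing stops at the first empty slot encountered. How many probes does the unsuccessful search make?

3

249: h=1 => slot 1
158: h=1, probe 1,2 => slot 2
744: h=4 => slot 4
574: h=1, probe 1,2,3 => slot 3
246: h=5 => slot 5
Table: [∅, 249, 158, 574, 744, 246, ∅, ∅, ∅, ∅, ∅, ∅, ∅]
Lookup 822: h=4, probe 4,5,6 → slot 6 empty, not found.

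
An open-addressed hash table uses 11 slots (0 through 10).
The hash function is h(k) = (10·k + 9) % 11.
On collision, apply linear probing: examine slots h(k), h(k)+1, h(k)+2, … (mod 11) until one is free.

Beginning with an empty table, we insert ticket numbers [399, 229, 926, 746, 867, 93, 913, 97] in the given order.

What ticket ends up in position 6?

399: h=6 -> slot 6
229: h=0 -> slot 0
926: h=7 -> slot 7
746: h=0, probe 0,1 -> slot 1
867: h=0, probe 0,1,2 -> slot 2
93: h=4 -> slot 4
913: h=9 -> slot 9
97: h=0, probe 0,1,2,3 -> slot 3
Table: [229, 746, 867, 97, 93, —, 399, 926, —, 913, —]

399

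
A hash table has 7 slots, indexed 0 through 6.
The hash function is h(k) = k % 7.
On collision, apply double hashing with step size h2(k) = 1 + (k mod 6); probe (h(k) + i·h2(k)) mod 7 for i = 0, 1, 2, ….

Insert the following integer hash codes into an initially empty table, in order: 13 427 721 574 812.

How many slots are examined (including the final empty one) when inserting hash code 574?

2

13 hashes to 6; slot 6 is free => place at 6.
427 hashes to 0; slot 0 is free => place at 0.
721 hashes to 0, h2=2; 0 taken => place at 2.
574 hashes to 0, h2=5; 0 taken => place at 5.
812 hashes to 0, h2=3; 0 taken => place at 3.
Table: [427, -, 721, 812, -, 574, 13]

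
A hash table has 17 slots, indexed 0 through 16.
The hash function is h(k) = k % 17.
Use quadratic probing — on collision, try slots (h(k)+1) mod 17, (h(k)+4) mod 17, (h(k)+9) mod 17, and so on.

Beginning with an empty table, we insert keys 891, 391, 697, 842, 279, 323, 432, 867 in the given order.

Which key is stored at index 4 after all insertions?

Insert 891: h=7, slot 7 empty => index 7.
Insert 391: h=0, slot 0 empty => index 0.
Insert 697: h=0, slot 0 occupied => index 1.
Insert 842: h=9, slot 9 empty => index 9.
Insert 279: h=7, slot 7 occupied => index 8.
Insert 323: h=0, slots 0,1 occupied => index 4.
Insert 432: h=7, slots 7,8 occupied => index 11.
Insert 867: h=0, slots 0,1,4,9 occupied => index 16.
Table: [391, 697, ., ., 323, ., ., 891, 279, 842, ., 432, ., ., ., ., 867]

323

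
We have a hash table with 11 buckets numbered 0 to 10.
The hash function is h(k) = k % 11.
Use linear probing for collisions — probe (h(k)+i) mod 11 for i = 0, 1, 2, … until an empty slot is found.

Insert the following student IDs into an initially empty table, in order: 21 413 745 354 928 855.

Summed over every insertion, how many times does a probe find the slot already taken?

Insert 21: h=10, slot 10 empty → index 10.
Insert 413: h=6, slot 6 empty → index 6.
Insert 745: h=8, slot 8 empty → index 8.
Insert 354: h=2, slot 2 empty → index 2.
Insert 928: h=4, slot 4 empty → index 4.
Insert 855: h=8, slot 8 occupied → index 9.
Table: [∅, ∅, 354, ∅, 928, ∅, 413, ∅, 745, 855, 21]

1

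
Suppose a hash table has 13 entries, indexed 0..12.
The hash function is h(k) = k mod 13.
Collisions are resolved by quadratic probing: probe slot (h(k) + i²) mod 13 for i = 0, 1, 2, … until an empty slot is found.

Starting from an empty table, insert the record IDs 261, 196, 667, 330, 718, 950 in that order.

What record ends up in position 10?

950

261: h=1 → slot 1
196: h=1, probe 1,2 → slot 2
667: h=4 → slot 4
330: h=5 → slot 5
718: h=3 → slot 3
950: h=1, probe 1,2,5,10 → slot 10
Table: [_, 261, 196, 718, 667, 330, _, _, _, _, 950, _, _]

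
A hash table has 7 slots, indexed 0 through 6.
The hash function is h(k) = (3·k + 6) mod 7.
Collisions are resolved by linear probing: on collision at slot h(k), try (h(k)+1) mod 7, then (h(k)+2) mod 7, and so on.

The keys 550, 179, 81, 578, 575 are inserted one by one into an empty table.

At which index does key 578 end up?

550: h=4 -> slot 4
179: h=4, probe 4,5 -> slot 5
81: h=4, probe 4,5,6 -> slot 6
578: h=4, probe 4,5,6,0 -> slot 0
575: h=2 -> slot 2
Table: [578, ∅, 575, ∅, 550, 179, 81]

0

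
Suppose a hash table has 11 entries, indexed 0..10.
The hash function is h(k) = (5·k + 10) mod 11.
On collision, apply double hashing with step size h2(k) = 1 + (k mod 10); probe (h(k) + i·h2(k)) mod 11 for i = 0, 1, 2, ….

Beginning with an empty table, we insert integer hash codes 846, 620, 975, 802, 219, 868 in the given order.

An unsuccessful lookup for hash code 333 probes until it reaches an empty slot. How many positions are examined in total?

846 hashes to 5; slot 5 is free -> place at 5.
620 hashes to 8; slot 8 is free -> place at 8.
975 hashes to 1; slot 1 is free -> place at 1.
802 hashes to 5, h2=3; 5,8 taken -> place at 0.
219 hashes to 5, h2=10; 5 taken -> place at 4.
868 hashes to 5, h2=9; 5 taken -> place at 3.
Table: [802, 975, -, 868, 219, 846, -, -, 620, -, -]
Lookup 333: h=3, h2=4, probe 3,7 → slot 7 empty, not found.

2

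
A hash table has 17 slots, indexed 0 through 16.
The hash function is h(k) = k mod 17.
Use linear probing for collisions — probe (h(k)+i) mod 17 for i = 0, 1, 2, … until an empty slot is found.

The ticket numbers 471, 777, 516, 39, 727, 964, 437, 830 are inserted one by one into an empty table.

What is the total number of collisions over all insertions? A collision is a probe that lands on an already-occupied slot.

Insert 471: h=12, slot 12 empty -> index 12.
Insert 777: h=12, slot 12 occupied -> index 13.
Insert 516: h=6, slot 6 empty -> index 6.
Insert 39: h=5, slot 5 empty -> index 5.
Insert 727: h=13, slot 13 occupied -> index 14.
Insert 964: h=12, slots 12,13,14 occupied -> index 15.
Insert 437: h=12, slots 12,13,14,15 occupied -> index 16.
Insert 830: h=14, slots 14,15,16 occupied -> index 0.
Table: [830, -, -, -, -, 39, 516, -, -, -, -, -, 471, 777, 727, 964, 437]

12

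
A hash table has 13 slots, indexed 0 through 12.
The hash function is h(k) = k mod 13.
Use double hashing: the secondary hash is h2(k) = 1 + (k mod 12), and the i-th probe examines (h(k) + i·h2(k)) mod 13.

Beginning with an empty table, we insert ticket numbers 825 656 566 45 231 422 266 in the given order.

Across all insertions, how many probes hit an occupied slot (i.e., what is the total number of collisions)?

825 hashes to 6; slot 6 is free → place at 6.
656 hashes to 6, h2=9; 6 taken → place at 2.
566 hashes to 7; slot 7 is free → place at 7.
45 hashes to 6, h2=10; 6 taken → place at 3.
231 hashes to 10; slot 10 is free → place at 10.
422 hashes to 6, h2=3; 6 taken → place at 9.
266 hashes to 6, h2=3; 6,9 taken → place at 12.
Table: [., ., 656, 45, ., ., 825, 566, ., 422, 231, ., 266]

5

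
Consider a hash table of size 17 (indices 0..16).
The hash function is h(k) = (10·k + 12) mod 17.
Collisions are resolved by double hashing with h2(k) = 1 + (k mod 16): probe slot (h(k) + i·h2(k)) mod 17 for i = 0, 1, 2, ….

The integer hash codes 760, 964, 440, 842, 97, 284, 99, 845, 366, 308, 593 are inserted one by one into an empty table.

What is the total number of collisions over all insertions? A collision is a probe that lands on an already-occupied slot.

Insert 760: h=13, slot 13 empty -> index 13.
Insert 964: h=13, h2=5, slot 13 occupied -> index 1.
Insert 440: h=9, slot 9 empty -> index 9.
Insert 842: h=0, slot 0 empty -> index 0.
Insert 97: h=13, h2=2, slot 13 occupied -> index 15.
Insert 284: h=13, h2=13, slots 13,9 occupied -> index 5.
Insert 99: h=16, slot 16 empty -> index 16.
Insert 845: h=13, h2=14, slot 13 occupied -> index 10.
Insert 366: h=0, h2=15, slots 0,15,13 occupied -> index 11.
Insert 308: h=15, h2=5, slot 15 occupied -> index 3.
Insert 593: h=9, h2=2, slots 9,11,13,15,0 occupied -> index 2.
Table: [842, 964, 593, 308, -, 284, -, -, -, 440, 845, 366, -, 760, -, 97, 99]

14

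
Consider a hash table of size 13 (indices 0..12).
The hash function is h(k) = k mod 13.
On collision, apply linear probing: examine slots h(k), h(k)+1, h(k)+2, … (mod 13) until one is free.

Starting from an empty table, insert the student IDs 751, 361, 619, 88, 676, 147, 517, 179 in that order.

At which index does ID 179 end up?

2

751: h=10 -> slot 10
361: h=10, probe 10,11 -> slot 11
619: h=8 -> slot 8
88: h=10, probe 10,11,12 -> slot 12
676: h=0 -> slot 0
147: h=4 -> slot 4
517: h=10, probe 10,11,12,0,1 -> slot 1
179: h=10, probe 10,11,12,0,1,2 -> slot 2
Table: [676, 517, 179, _, 147, _, _, _, 619, _, 751, 361, 88]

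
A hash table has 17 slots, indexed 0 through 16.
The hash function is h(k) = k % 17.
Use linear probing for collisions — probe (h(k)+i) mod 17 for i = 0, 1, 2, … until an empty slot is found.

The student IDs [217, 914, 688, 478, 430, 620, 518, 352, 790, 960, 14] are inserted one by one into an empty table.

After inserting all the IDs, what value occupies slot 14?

Insert 217: h=13, slot 13 empty => index 13.
Insert 914: h=13, slot 13 occupied => index 14.
Insert 688: h=8, slot 8 empty => index 8.
Insert 478: h=2, slot 2 empty => index 2.
Insert 430: h=5, slot 5 empty => index 5.
Insert 620: h=8, slot 8 occupied => index 9.
Insert 518: h=8, slots 8,9 occupied => index 10.
Insert 352: h=12, slot 12 empty => index 12.
Insert 790: h=8, slots 8,9,10 occupied => index 11.
Insert 960: h=8, slots 8,9,10,11,12,13,14 occupied => index 15.
Insert 14: h=14, slots 14,15 occupied => index 16.
Table: [_, _, 478, _, _, 430, _, _, 688, 620, 518, 790, 352, 217, 914, 960, 14]

914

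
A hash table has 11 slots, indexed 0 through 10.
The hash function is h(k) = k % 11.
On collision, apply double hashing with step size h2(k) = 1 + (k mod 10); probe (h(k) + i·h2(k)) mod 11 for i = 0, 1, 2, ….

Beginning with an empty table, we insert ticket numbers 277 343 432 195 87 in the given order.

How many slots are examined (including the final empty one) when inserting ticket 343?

2

277: h=2 => slot 2
343: h=2, h2=4, probe 2,6 => slot 6
432: h=3 => slot 3
195: h=8 => slot 8
87: h=10 => slot 10
Table: [—, —, 277, 432, —, —, 343, —, 195, —, 87]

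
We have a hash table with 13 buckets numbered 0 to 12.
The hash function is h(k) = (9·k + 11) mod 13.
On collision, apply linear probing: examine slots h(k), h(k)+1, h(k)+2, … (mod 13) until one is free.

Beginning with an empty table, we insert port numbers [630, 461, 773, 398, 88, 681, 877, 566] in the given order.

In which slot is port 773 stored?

630 hashes to 0; slot 0 is free -> place at 0.
461 hashes to 0; 0 taken -> place at 1.
773 hashes to 0; 0,1 taken -> place at 2.
398 hashes to 5; slot 5 is free -> place at 5.
88 hashes to 10; slot 10 is free -> place at 10.
681 hashes to 4; slot 4 is free -> place at 4.
877 hashes to 0; 0,1,2 taken -> place at 3.
566 hashes to 9; slot 9 is free -> place at 9.
Table: [630, 461, 773, 877, 681, 398, _, _, _, 566, 88, _, _]

2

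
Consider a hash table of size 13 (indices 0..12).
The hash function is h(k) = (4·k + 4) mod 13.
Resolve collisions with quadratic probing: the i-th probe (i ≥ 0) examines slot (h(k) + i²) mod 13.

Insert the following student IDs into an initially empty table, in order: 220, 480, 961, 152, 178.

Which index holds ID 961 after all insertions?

220: h=0 -> slot 0
480: h=0, probe 0,1 -> slot 1
961: h=0, probe 0,1,4 -> slot 4
152: h=1, probe 1,2 -> slot 2
178: h=1, probe 1,2,5 -> slot 5
Table: [220, 480, 152, -, 961, 178, -, -, -, -, -, -, -]

4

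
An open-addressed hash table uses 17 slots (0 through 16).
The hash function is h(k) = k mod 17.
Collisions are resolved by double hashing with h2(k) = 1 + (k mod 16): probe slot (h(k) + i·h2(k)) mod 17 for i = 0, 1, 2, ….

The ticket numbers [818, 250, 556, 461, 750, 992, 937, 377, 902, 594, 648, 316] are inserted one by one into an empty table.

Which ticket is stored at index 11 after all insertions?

Insert 818: h=2, slot 2 empty → index 2.
Insert 250: h=12, slot 12 empty → index 12.
Insert 556: h=12, h2=13, slot 12 occupied → index 8.
Insert 461: h=2, h2=14, slot 2 occupied → index 16.
Insert 750: h=2, h2=15, slot 2 occupied → index 0.
Insert 992: h=6, slot 6 empty → index 6.
Insert 937: h=2, h2=10, slots 2,12 occupied → index 5.
Insert 377: h=3, slot 3 empty → index 3.
Insert 902: h=1, slot 1 empty → index 1.
Insert 594: h=16, h2=3, slots 16,2,5,8 occupied → index 11.
Insert 648: h=2, h2=9, slots 2,11,3,12 occupied → index 4.
Insert 316: h=10, slot 10 empty → index 10.
Table: [750, 902, 818, 377, 648, 937, 992, ., 556, ., 316, 594, 250, ., ., ., 461]

594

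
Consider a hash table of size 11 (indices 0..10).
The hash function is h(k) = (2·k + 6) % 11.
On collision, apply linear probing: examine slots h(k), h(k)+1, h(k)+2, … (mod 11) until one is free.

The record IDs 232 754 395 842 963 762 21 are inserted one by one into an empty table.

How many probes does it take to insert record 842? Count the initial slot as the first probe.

3

Insert 232: h=8, slot 8 empty => index 8.
Insert 754: h=7, slot 7 empty => index 7.
Insert 395: h=4, slot 4 empty => index 4.
Insert 842: h=7, slots 7,8 occupied => index 9.
Insert 963: h=7, slots 7,8,9 occupied => index 10.
Insert 762: h=1, slot 1 empty => index 1.
Insert 21: h=4, slot 4 occupied => index 5.
Table: [-, 762, -, -, 395, 21, -, 754, 232, 842, 963]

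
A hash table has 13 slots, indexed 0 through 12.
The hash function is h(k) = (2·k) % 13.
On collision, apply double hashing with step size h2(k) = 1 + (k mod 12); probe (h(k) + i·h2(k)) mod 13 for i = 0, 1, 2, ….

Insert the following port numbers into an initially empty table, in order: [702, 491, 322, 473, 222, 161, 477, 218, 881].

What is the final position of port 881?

11

Insert 702: h=0, slot 0 empty => index 0.
Insert 491: h=7, slot 7 empty => index 7.
Insert 322: h=7, h2=11, slot 7 occupied => index 5.
Insert 473: h=10, slot 10 empty => index 10.
Insert 222: h=2, slot 2 empty => index 2.
Insert 161: h=10, h2=6, slot 10 occupied => index 3.
Insert 477: h=5, h2=10, slots 5,2 occupied => index 12.
Insert 218: h=7, h2=3, slots 7,10,0,3 occupied => index 6.
Insert 881: h=7, h2=6, slots 7,0,6,12,5 occupied => index 11.
Table: [702, ., 222, 161, ., 322, 218, 491, ., ., 473, 881, 477]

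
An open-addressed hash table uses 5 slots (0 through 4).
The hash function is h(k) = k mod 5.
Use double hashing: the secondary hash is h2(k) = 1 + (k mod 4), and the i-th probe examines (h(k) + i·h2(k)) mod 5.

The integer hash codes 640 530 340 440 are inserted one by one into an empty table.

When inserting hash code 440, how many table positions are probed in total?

3

Insert 640: h=0, slot 0 empty → index 0.
Insert 530: h=0, h2=3, slot 0 occupied → index 3.
Insert 340: h=0, h2=1, slot 0 occupied → index 1.
Insert 440: h=0, h2=1, slots 0,1 occupied → index 2.
Table: [640, 340, 440, 530, —]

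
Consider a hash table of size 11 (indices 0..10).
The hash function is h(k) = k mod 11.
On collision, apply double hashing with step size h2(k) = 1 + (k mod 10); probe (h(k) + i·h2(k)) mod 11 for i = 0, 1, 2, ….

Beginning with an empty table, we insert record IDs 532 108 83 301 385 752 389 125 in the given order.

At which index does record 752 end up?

532 hashes to 4; slot 4 is free → place at 4.
108 hashes to 9; slot 9 is free → place at 9.
83 hashes to 6; slot 6 is free → place at 6.
301 hashes to 4, h2=2; 4,6 taken → place at 8.
385 hashes to 0; slot 0 is free → place at 0.
752 hashes to 4, h2=3; 4 taken → place at 7.
389 hashes to 4, h2=10; 4 taken → place at 3.
125 hashes to 4, h2=6; 4 taken → place at 10.
Table: [385, -, -, 389, 532, -, 83, 752, 301, 108, 125]

7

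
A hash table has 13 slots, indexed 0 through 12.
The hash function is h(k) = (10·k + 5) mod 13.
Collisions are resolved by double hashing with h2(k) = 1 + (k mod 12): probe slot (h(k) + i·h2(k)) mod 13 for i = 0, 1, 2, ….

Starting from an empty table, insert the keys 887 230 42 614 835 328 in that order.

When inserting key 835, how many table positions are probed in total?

4

887: h=9 -> slot 9
230: h=4 -> slot 4
42: h=9, h2=7, probe 9,3 -> slot 3
614: h=9, h2=3, probe 9,12 -> slot 12
835: h=9, h2=8, probe 9,4,12,7 -> slot 7
328: h=9, h2=5, probe 9,1 -> slot 1
Table: [., 328, ., 42, 230, ., ., 835, ., 887, ., ., 614]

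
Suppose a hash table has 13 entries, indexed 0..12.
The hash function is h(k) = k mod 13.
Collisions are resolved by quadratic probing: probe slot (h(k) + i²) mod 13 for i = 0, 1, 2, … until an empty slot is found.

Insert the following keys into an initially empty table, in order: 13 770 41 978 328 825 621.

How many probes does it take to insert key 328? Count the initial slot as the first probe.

3

13 hashes to 0; slot 0 is free → place at 0.
770 hashes to 3; slot 3 is free → place at 3.
41 hashes to 2; slot 2 is free → place at 2.
978 hashes to 3; 3 taken → place at 4.
328 hashes to 3; 3,4 taken → place at 7.
825 hashes to 6; slot 6 is free → place at 6.
621 hashes to 10; slot 10 is free → place at 10.
Table: [13, ., 41, 770, 978, ., 825, 328, ., ., 621, ., .]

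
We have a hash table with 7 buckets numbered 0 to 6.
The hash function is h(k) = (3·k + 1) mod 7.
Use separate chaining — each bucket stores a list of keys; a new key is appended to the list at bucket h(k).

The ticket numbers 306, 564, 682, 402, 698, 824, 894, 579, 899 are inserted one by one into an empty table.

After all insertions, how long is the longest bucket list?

Insert 306: h=2, bucket 2 empty -> new chain.
Insert 564: h=6, bucket 6 empty -> new chain.
Insert 682: h=3, bucket 3 empty -> new chain.
Insert 402: h=3, bucket 3 nonempty -> append to chain.
Insert 698: h=2, bucket 2 nonempty -> append to chain.
Insert 824: h=2, bucket 2 nonempty -> append to chain.
Insert 894: h=2, bucket 2 nonempty -> append to chain.
Insert 579: h=2, bucket 2 nonempty -> append to chain.
Insert 899: h=3, bucket 3 nonempty -> append to chain.
Final buckets:
0: .
1: .
2: 306 -> 698 -> 824 -> 894 -> 579
3: 682 -> 402 -> 899
4: .
5: .
6: 564

5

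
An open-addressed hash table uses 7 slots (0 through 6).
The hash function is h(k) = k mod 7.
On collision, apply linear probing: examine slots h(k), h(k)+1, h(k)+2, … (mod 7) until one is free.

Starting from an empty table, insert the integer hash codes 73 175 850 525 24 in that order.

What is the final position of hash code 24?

Insert 73: h=3, slot 3 empty => index 3.
Insert 175: h=0, slot 0 empty => index 0.
Insert 850: h=3, slot 3 occupied => index 4.
Insert 525: h=0, slot 0 occupied => index 1.
Insert 24: h=3, slots 3,4 occupied => index 5.
Table: [175, 525, ∅, 73, 850, 24, ∅]

5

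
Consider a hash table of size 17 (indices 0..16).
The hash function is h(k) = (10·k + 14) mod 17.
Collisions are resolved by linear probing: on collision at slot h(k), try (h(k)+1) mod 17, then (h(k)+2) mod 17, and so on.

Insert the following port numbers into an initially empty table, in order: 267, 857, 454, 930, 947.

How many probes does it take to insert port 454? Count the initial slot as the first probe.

267 hashes to 15; slot 15 is free → place at 15.
857 hashes to 16; slot 16 is free → place at 16.
454 hashes to 15; 15,16 taken → place at 0.
930 hashes to 15; 15,16,0 taken → place at 1.
947 hashes to 15; 15,16,0,1 taken → place at 2.
Table: [454, 930, 947, ., ., ., ., ., ., ., ., ., ., ., ., 267, 857]

3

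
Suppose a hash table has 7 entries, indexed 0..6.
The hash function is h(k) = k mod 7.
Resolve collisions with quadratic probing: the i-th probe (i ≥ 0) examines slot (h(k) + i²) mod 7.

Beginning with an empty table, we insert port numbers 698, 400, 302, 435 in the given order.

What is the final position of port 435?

3

698 hashes to 5; slot 5 is free => place at 5.
400 hashes to 1; slot 1 is free => place at 1.
302 hashes to 1; 1 taken => place at 2.
435 hashes to 1; 1,2,5 taken => place at 3.
Table: [-, 400, 302, 435, -, 698, -]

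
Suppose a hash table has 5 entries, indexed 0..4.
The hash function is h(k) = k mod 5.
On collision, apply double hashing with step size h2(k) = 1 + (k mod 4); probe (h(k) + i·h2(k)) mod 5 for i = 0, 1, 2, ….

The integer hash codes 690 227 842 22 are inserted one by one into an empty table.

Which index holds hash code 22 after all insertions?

1

690: h=0 -> slot 0
227: h=2 -> slot 2
842: h=2, h2=3, probe 2,0,3 -> slot 3
22: h=2, h2=3, probe 2,0,3,1 -> slot 1
Table: [690, 22, 227, 842, .]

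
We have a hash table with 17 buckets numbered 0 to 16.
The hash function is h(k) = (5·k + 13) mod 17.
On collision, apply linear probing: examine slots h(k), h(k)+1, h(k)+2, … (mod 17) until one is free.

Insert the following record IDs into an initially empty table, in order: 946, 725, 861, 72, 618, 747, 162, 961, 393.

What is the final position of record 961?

10

Insert 946: h=0, slot 0 empty → index 0.
Insert 725: h=0, slot 0 occupied → index 1.
Insert 861: h=0, slots 0,1 occupied → index 2.
Insert 72: h=16, slot 16 empty → index 16.
Insert 618: h=9, slot 9 empty → index 9.
Insert 747: h=8, slot 8 empty → index 8.
Insert 162: h=7, slot 7 empty → index 7.
Insert 961: h=7, slots 7,8,9 occupied → index 10.
Insert 393: h=6, slot 6 empty → index 6.
Table: [946, 725, 861, ∅, ∅, ∅, 393, 162, 747, 618, 961, ∅, ∅, ∅, ∅, ∅, 72]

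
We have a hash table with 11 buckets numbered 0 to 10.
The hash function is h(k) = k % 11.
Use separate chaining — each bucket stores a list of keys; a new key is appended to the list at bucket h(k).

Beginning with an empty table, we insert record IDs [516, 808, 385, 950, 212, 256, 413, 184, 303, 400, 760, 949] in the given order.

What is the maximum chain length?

3

516 -> bucket 10
808 -> bucket 5
385 -> bucket 0
950 -> bucket 4
212 -> bucket 3
256 -> bucket 3 (collision)
413 -> bucket 6
184 -> bucket 8
303 -> bucket 6 (collision)
400 -> bucket 4 (collision)
760 -> bucket 1
949 -> bucket 3 (collision)
Final buckets:
0: 385
1: 760
2: .
3: 212 -> 256 -> 949
4: 950 -> 400
5: 808
6: 413 -> 303
7: .
8: 184
9: .
10: 516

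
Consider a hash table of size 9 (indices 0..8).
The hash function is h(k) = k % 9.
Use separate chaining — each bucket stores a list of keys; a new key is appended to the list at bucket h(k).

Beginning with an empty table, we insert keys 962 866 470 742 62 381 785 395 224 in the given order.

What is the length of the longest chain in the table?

962 -> bucket 8
866 -> bucket 2
470 -> bucket 2 (collision)
742 -> bucket 4
62 -> bucket 8 (collision)
381 -> bucket 3
785 -> bucket 2 (collision)
395 -> bucket 8 (collision)
224 -> bucket 8 (collision)
Final buckets:
0: -
1: -
2: 866 -> 470 -> 785
3: 381
4: 742
5: -
6: -
7: -
8: 962 -> 62 -> 395 -> 224

4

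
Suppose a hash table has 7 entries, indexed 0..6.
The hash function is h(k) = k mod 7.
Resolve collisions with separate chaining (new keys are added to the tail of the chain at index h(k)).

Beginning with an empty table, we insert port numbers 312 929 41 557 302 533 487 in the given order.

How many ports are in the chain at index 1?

2

Insert 312: h=4, bucket 4 empty → new chain.
Insert 929: h=5, bucket 5 empty → new chain.
Insert 41: h=6, bucket 6 empty → new chain.
Insert 557: h=4, bucket 4 nonempty → append to chain.
Insert 302: h=1, bucket 1 empty → new chain.
Insert 533: h=1, bucket 1 nonempty → append to chain.
Insert 487: h=4, bucket 4 nonempty → append to chain.
Final buckets:
0: .
1: 302 -> 533
2: .
3: .
4: 312 -> 557 -> 487
5: 929
6: 41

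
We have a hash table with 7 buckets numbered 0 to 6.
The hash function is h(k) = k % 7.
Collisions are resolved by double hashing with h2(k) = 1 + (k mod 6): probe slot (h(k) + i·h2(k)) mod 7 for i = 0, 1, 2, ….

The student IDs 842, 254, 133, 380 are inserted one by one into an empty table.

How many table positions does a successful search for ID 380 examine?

3

Insert 842: h=2, slot 2 empty => index 2.
Insert 254: h=2, h2=3, slot 2 occupied => index 5.
Insert 133: h=0, slot 0 empty => index 0.
Insert 380: h=2, h2=3, slots 2,5 occupied => index 1.
Table: [133, 380, 842, -, -, 254, -]
Lookup 380: h=2, h2=3, probe 2,5,1 → found at 1.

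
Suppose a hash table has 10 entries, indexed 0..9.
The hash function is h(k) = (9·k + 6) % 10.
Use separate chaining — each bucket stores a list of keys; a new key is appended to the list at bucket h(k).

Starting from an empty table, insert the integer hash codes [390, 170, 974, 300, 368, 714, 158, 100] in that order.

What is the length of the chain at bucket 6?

4

390 → bucket 6
170 → bucket 6 (collision)
974 → bucket 2
300 → bucket 6 (collision)
368 → bucket 8
714 → bucket 2 (collision)
158 → bucket 8 (collision)
100 → bucket 6 (collision)
Final buckets:
0: ∅
1: ∅
2: 974 -> 714
3: ∅
4: ∅
5: ∅
6: 390 -> 170 -> 300 -> 100
7: ∅
8: 368 -> 158
9: ∅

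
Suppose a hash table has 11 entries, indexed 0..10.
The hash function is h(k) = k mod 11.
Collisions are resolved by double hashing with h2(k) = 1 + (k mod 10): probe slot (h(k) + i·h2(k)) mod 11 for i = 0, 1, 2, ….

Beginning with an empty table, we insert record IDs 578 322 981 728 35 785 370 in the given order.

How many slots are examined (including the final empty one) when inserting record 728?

2

Insert 578: h=6, slot 6 empty => index 6.
Insert 322: h=3, slot 3 empty => index 3.
Insert 981: h=2, slot 2 empty => index 2.
Insert 728: h=2, h2=9, slot 2 occupied => index 0.
Insert 35: h=2, h2=6, slot 2 occupied => index 8.
Insert 785: h=4, slot 4 empty => index 4.
Insert 370: h=7, slot 7 empty => index 7.
Table: [728, _, 981, 322, 785, _, 578, 370, 35, _, _]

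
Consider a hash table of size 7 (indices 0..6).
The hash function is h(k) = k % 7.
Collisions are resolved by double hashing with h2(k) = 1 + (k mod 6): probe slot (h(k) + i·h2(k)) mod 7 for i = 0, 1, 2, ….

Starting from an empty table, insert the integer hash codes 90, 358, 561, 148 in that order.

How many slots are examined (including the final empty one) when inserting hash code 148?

90: h=6 => slot 6
358: h=1 => slot 1
561: h=1, h2=4, probe 1,5 => slot 5
148: h=1, h2=5, probe 1,6,4 => slot 4
Table: [—, 358, —, —, 148, 561, 90]

3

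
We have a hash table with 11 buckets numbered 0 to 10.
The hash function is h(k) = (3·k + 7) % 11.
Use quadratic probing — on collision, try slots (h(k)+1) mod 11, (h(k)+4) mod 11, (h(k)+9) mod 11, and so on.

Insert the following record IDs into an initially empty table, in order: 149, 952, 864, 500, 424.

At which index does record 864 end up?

7

Insert 149: h=3, slot 3 empty => index 3.
Insert 952: h=3, slot 3 occupied => index 4.
Insert 864: h=3, slots 3,4 occupied => index 7.
Insert 500: h=0, slot 0 empty => index 0.
Insert 424: h=3, slots 3,4,7 occupied => index 1.
Table: [500, 424, —, 149, 952, —, —, 864, —, —, —]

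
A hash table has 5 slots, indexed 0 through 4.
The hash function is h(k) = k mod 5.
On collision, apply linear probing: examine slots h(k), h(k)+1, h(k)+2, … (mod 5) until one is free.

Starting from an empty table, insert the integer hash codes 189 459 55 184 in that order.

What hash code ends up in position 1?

55

189 hashes to 4; slot 4 is free => place at 4.
459 hashes to 4; 4 taken => place at 0.
55 hashes to 0; 0 taken => place at 1.
184 hashes to 4; 4,0,1 taken => place at 2.
Table: [459, 55, 184, _, 189]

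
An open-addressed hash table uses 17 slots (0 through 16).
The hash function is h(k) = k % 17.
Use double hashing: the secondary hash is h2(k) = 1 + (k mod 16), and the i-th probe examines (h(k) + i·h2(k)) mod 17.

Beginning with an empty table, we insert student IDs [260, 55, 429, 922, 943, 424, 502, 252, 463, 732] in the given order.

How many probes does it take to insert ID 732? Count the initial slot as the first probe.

3

Insert 260: h=5, slot 5 empty => index 5.
Insert 55: h=4, slot 4 empty => index 4.
Insert 429: h=4, h2=14, slot 4 occupied => index 1.
Insert 922: h=4, h2=11, slot 4 occupied => index 15.
Insert 943: h=8, slot 8 empty => index 8.
Insert 424: h=16, slot 16 empty => index 16.
Insert 502: h=9, slot 9 empty => index 9.
Insert 252: h=14, slot 14 empty => index 14.
Insert 463: h=4, h2=16, slot 4 occupied => index 3.
Insert 732: h=1, h2=13, slots 1,14 occupied => index 10.
Table: [∅, 429, ∅, 463, 55, 260, ∅, ∅, 943, 502, 732, ∅, ∅, ∅, 252, 922, 424]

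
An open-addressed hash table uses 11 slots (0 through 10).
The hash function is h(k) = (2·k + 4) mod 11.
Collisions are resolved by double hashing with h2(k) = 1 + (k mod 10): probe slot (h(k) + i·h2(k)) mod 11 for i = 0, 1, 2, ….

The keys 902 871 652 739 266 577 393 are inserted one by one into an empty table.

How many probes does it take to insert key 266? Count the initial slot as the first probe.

902: h=4 → slot 4
871: h=8 → slot 8
652: h=10 → slot 10
739: h=8, h2=10, probe 8,7 → slot 7
266: h=8, h2=7, probe 8,4,0 → slot 0
577: h=3 → slot 3
393: h=9 → slot 9
Table: [266, —, —, 577, 902, —, —, 739, 871, 393, 652]

3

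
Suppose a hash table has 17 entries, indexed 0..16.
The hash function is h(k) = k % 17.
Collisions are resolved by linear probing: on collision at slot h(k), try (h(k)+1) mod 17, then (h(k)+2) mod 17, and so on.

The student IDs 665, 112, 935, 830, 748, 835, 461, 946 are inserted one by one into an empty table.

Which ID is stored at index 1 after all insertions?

Insert 665: h=2, slot 2 empty => index 2.
Insert 112: h=10, slot 10 empty => index 10.
Insert 935: h=0, slot 0 empty => index 0.
Insert 830: h=14, slot 14 empty => index 14.
Insert 748: h=0, slot 0 occupied => index 1.
Insert 835: h=2, slot 2 occupied => index 3.
Insert 461: h=2, slots 2,3 occupied => index 4.
Insert 946: h=11, slot 11 empty => index 11.
Table: [935, 748, 665, 835, 461, -, -, -, -, -, 112, 946, -, -, 830, -, -]

748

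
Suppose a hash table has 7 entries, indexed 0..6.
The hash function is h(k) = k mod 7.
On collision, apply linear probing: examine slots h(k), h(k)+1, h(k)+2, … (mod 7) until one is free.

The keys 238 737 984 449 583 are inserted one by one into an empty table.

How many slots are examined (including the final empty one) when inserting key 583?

238: h=0 => slot 0
737: h=2 => slot 2
984: h=4 => slot 4
449: h=1 => slot 1
583: h=2, probe 2,3 => slot 3
Table: [238, 449, 737, 583, 984, -, -]

2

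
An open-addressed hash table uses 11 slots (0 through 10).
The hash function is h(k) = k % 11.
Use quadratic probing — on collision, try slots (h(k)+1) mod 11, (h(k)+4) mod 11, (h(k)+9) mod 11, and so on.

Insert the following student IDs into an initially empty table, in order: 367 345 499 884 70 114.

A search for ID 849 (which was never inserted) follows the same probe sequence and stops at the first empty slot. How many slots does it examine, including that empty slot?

2

367: h=4 -> slot 4
345: h=4, probe 4,5 -> slot 5
499: h=4, probe 4,5,8 -> slot 8
884: h=4, probe 4,5,8,2 -> slot 2
70: h=4, probe 4,5,8,2,9 -> slot 9
114: h=4, probe 4,5,8,2,9,7 -> slot 7
Table: [_, _, 884, _, 367, 345, _, 114, 499, 70, _]
Lookup 849: h=2, probe 2,3 → slot 3 empty, not found.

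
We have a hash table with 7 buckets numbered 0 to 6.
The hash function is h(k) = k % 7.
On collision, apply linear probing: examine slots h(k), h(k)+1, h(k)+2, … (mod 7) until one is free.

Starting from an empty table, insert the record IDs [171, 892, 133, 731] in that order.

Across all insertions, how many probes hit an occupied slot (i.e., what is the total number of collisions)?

171 hashes to 3; slot 3 is free => place at 3.
892 hashes to 3; 3 taken => place at 4.
133 hashes to 0; slot 0 is free => place at 0.
731 hashes to 3; 3,4 taken => place at 5.
Table: [133, —, —, 171, 892, 731, —]

3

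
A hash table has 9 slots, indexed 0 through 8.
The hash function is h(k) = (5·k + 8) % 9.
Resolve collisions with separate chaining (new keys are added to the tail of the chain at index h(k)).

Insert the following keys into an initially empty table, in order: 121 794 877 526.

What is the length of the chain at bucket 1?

3

Insert 121: h=1, bucket 1 empty -> new chain.
Insert 794: h=0, bucket 0 empty -> new chain.
Insert 877: h=1, bucket 1 nonempty -> append to chain.
Insert 526: h=1, bucket 1 nonempty -> append to chain.
Final buckets:
0: 794
1: 121 -> 877 -> 526
2: .
3: .
4: .
5: .
6: .
7: .
8: .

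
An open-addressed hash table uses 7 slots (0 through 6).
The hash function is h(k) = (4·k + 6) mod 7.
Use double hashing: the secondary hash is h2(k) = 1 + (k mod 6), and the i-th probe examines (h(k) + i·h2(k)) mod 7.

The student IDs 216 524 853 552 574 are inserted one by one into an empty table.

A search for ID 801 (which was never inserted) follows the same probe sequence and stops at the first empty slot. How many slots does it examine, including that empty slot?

216: h=2 → slot 2
524: h=2, h2=3, probe 2,5 → slot 5
853: h=2, h2=2, probe 2,4 → slot 4
552: h=2, h2=1, probe 2,3 → slot 3
574: h=6 → slot 6
Table: [∅, ∅, 216, 552, 853, 524, 574]
Lookup 801: h=4, h2=4, probe 4,1 → slot 1 empty, not found.

2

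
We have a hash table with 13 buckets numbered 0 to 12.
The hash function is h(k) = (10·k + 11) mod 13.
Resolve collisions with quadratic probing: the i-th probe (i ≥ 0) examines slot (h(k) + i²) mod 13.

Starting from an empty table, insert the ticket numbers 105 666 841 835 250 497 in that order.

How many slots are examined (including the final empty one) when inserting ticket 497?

105 hashes to 8; slot 8 is free -> place at 8.
666 hashes to 2; slot 2 is free -> place at 2.
841 hashes to 10; slot 10 is free -> place at 10.
835 hashes to 2; 2 taken -> place at 3.
250 hashes to 2; 2,3 taken -> place at 6.
497 hashes to 2; 2,3,6 taken -> place at 11.
Table: [∅, ∅, 666, 835, ∅, ∅, 250, ∅, 105, ∅, 841, 497, ∅]

4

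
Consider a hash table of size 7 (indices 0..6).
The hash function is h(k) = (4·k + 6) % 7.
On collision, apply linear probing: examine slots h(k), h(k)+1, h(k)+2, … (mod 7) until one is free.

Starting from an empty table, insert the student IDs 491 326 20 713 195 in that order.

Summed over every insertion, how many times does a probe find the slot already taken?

491 hashes to 3; slot 3 is free => place at 3.
326 hashes to 1; slot 1 is free => place at 1.
20 hashes to 2; slot 2 is free => place at 2.
713 hashes to 2; 2,3 taken => place at 4.
195 hashes to 2; 2,3,4 taken => place at 5.
Table: [_, 326, 20, 491, 713, 195, _]

5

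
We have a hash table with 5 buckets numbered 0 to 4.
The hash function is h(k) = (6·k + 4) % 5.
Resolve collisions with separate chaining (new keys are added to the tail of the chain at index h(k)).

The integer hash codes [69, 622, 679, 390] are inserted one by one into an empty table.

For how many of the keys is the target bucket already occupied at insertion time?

69 -> bucket 3
622 -> bucket 1
679 -> bucket 3 (collision)
390 -> bucket 4
Final buckets:
0: _
1: 622
2: _
3: 69 -> 679
4: 390

1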